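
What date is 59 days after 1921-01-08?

Advancing 59 days from January 8, 1921.
January has 31 days, so 31 − 8 = 23 days remain after January 8, 1921; 59 − 23 = 36 left.
February 1921 has 28 days (1921 is not a leap year): 36 − 28 = 8 left.
8 days into March 1921 → March 8, 1921.

March 8, 1921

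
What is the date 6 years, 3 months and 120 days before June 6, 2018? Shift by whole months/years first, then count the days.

Counting back 6 years, 3 months and 120 days from June 6, 2018: first the month/year part, then the days.
-6 years → 2012; month 6 − 3 = 3 → March 2012.
Day 6 is valid in March, giving March 6, 2012.
Now subtract 120 days from March 6, 2012.
Going back 6 days from March 6, 2012 reaches the end of the previous month; 120 − 6 = 114 left.
February 2012 has 29 days (2012 is a leap year): 114 − 29 = 85 left.
January 2012 has 31 days: 85 − 31 = 54 left.
December 2011 has 31 days: 54 − 31 = 23 left.
November 2011 has 30 days; 30 − 23 = 7 → November 7, 2011.

November 7, 2011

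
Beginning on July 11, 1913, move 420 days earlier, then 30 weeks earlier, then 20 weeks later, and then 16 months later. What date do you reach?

Subtracting 420 days from July 11, 1913:
Going back 11 days from July 11, 1913 reaches the end of the previous month; 420 − 11 = 409 left.
June 1913 has 30 days: 409 − 30 = 379 left.
May 1913 has 31 days: 379 − 31 = 348 left.
April 1913 has 30 days: 348 − 30 = 318 left.
March 1913 has 31 days: 318 − 31 = 287 left.
February 1913 has 28 days (1913 is not a leap year): 287 − 28 = 259 left.
January 1913 has 31 days: 259 − 31 = 228 left.
December 1912 has 31 days: 228 − 31 = 197 left.
November 1912 has 30 days: 197 − 30 = 167 left.
October 1912 has 31 days: 167 − 31 = 136 left.
September 1912 has 30 days: 136 − 30 = 106 left.
August 1912 has 31 days: 106 − 31 = 75 left.
July 1912 has 31 days: 75 − 31 = 44 left.
June 1912 has 30 days: 44 − 30 = 14 left.
May 1912 has 31 days; 31 − 14 = 17 → May 17, 1912.
Going back 30 weeks (= 210 days) from May 17, 1912:
Going back 17 days from May 17, 1912 reaches the end of the previous month; 210 − 17 = 193 left.
April 1912 has 30 days: 193 − 30 = 163 left.
March 1912 has 31 days: 163 − 31 = 132 left.
February 1912 has 29 days (1912 is a leap year): 132 − 29 = 103 left.
January 1912 has 31 days: 103 − 31 = 72 left.
December 1911 has 31 days: 72 − 31 = 41 left.
November 1911 has 30 days: 41 − 30 = 11 left.
October 1911 has 31 days; 31 − 11 = 20 → October 20, 1911.
Advancing 20 weeks (= 140 days) from October 20, 1911:
October has 31 days, so 31 − 20 = 11 days remain after October 20, 1911; 140 − 11 = 129 left.
November 1911 has 30 days: 129 − 30 = 99 left.
December 1911 has 31 days: 99 − 31 = 68 left.
January 1912 has 31 days: 68 − 31 = 37 left.
February 1912 has 29 days (1912 is a leap year): 37 − 29 = 8 left.
8 days into March 1912 → March 8, 1912.
Counting forward 16 months from March 8, 1912:
month 3 + 16 = 19, which is month 7 of year 1913 → July 1913.
Day 8 is valid in July, giving July 8, 1913.

July 8, 1913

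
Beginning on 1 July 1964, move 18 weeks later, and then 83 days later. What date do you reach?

Adding 18 weeks (= 126 days) from July 1, 1964:
July has 31 days, so 31 − 1 = 30 days remain after July 1, 1964; 126 − 30 = 96 left.
August 1964 has 31 days: 96 − 31 = 65 left.
September 1964 has 30 days: 65 − 30 = 35 left.
October 1964 has 31 days: 35 − 31 = 4 left.
4 days into November 1964 → November 4, 1964.
Adding 83 days from November 4, 1964:
November has 30 days, so 30 − 4 = 26 days remain after November 4, 1964; 83 − 26 = 57 left.
December 1964 has 31 days: 57 − 31 = 26 left.
26 days into January 1965 → January 26, 1965.

January 26, 1965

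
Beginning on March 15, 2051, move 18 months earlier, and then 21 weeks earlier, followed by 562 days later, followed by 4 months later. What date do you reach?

Counting back 18 months from March 15, 2051:
month 3 − 18 = -15, which is month 9 of year 2049 → September 2049.
Day 15 is valid in September, giving September 15, 2049.
Counting back 21 weeks (= 147 days) from September 15, 2049:
Going back 15 days from September 15, 2049 reaches the end of the previous month; 147 − 15 = 132 left.
August 2049 has 31 days: 132 − 31 = 101 left.
July 2049 has 31 days: 101 − 31 = 70 left.
June 2049 has 30 days: 70 − 30 = 40 left.
May 2049 has 31 days: 40 − 31 = 9 left.
April 2049 has 30 days; 30 − 9 = 21 → April 21, 2049.
Counting forward 562 days from April 21, 2049:
April has 30 days, so 30 − 21 = 9 days remain after April 21, 2049; 562 − 9 = 553 left.
May 2049 has 31 days: 553 − 31 = 522 left.
June 2049 has 30 days: 522 − 30 = 492 left.
July 2049 has 31 days: 492 − 31 = 461 left.
August 2049 has 31 days: 461 − 31 = 430 left.
September 2049 has 30 days: 430 − 30 = 400 left.
October 2049 has 31 days: 400 − 31 = 369 left.
November 2049 has 30 days: 369 − 30 = 339 left.
December 2049 has 31 days: 339 − 31 = 308 left.
January 2050 has 31 days: 308 − 31 = 277 left.
February 2050 has 28 days (2050 is not a leap year): 277 − 28 = 249 left.
March 2050 has 31 days: 249 − 31 = 218 left.
April 2050 has 30 days: 218 − 30 = 188 left.
May 2050 has 31 days: 188 − 31 = 157 left.
June 2050 has 30 days: 157 − 30 = 127 left.
July 2050 has 31 days: 127 − 31 = 96 left.
August 2050 has 31 days: 96 − 31 = 65 left.
September 2050 has 30 days: 65 − 30 = 35 left.
October 2050 has 31 days: 35 − 31 = 4 left.
4 days into November 2050 → November 4, 2050.
Counting forward 4 months from November 4, 2050:
month 11 + 4 = 15, which is month 3 of year 2051 → March 2051.
Day 4 is valid in March, giving March 4, 2051.

March 4, 2051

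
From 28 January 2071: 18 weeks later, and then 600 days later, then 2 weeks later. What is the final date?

Adding 18 weeks (= 126 days) from January 28, 2071:
January has 31 days, so 31 − 28 = 3 days remain after January 28, 2071; 126 − 3 = 123 left.
February 2071 has 28 days (2071 is not a leap year): 123 − 28 = 95 left.
March 2071 has 31 days: 95 − 31 = 64 left.
April 2071 has 30 days: 64 − 30 = 34 left.
May 2071 has 31 days: 34 − 31 = 3 left.
3 days into June 2071 → June 3, 2071.
Counting forward 600 days from June 3, 2071:
June has 30 days, so 30 − 3 = 27 days remain after June 3, 2071; 600 − 27 = 573 left.
July 2071 has 31 days: 573 − 31 = 542 left.
August 2071 has 31 days: 542 − 31 = 511 left.
September 2071 has 30 days: 511 − 30 = 481 left.
October 2071 has 31 days: 481 − 31 = 450 left.
November 2071 has 30 days: 450 − 30 = 420 left.
December 2071 has 31 days: 420 − 31 = 389 left.
January 2072 has 31 days: 389 − 31 = 358 left.
February 2072 has 29 days (2072 is a leap year): 358 − 29 = 329 left.
March 2072 has 31 days: 329 − 31 = 298 left.
April 2072 has 30 days: 298 − 30 = 268 left.
May 2072 has 31 days: 268 − 31 = 237 left.
June 2072 has 30 days: 237 − 30 = 207 left.
July 2072 has 31 days: 207 − 31 = 176 left.
August 2072 has 31 days: 176 − 31 = 145 left.
September 2072 has 30 days: 145 − 30 = 115 left.
October 2072 has 31 days: 115 − 31 = 84 left.
November 2072 has 30 days: 84 − 30 = 54 left.
December 2072 has 31 days: 54 − 31 = 23 left.
23 days into January 2073 → January 23, 2073.
Advancing 2 weeks (= 14 days) from January 23, 2073:
January has 31 days, so 31 − 23 = 8 days remain after January 23, 2073; 14 − 8 = 6 left.
6 days into February 2073 → February 6, 2073.

February 6, 2073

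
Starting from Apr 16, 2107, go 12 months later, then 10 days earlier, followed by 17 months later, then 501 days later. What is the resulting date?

January 20, 2111

Advancing 12 months from April 16, 2107:
month 4 + 12 = 16, which is month 4 of year 2108 → April 2108.
Day 16 is valid in April, giving April 16, 2108.
Counting back 10 days from April 16, 2108:
16 − 10 = 6, still in April 2108.
Advancing 17 months from April 6, 2108:
month 4 + 17 = 21, which is month 9 of year 2109 → September 2109.
Day 6 is valid in September, giving September 6, 2109.
Counting forward 501 days from September 6, 2109:
September has 30 days, so 30 − 6 = 24 days remain after September 6, 2109; 501 − 24 = 477 left.
October 2109 has 31 days: 477 − 31 = 446 left.
November 2109 has 30 days: 446 − 30 = 416 left.
December 2109 has 31 days: 416 − 31 = 385 left.
January 2110 has 31 days: 385 − 31 = 354 left.
February 2110 has 28 days (2110 is not a leap year): 354 − 28 = 326 left.
March 2110 has 31 days: 326 − 31 = 295 left.
April 2110 has 30 days: 295 − 30 = 265 left.
May 2110 has 31 days: 265 − 31 = 234 left.
June 2110 has 30 days: 234 − 30 = 204 left.
July 2110 has 31 days: 204 − 31 = 173 left.
August 2110 has 31 days: 173 − 31 = 142 left.
September 2110 has 30 days: 142 − 30 = 112 left.
October 2110 has 31 days: 112 − 31 = 81 left.
November 2110 has 30 days: 81 − 30 = 51 left.
December 2110 has 31 days: 51 − 31 = 20 left.
20 days into January 2111 → January 20, 2111.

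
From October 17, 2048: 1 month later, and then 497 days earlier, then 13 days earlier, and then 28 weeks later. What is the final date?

January 8, 2048

Advancing 1 month from October 17, 2048:
month 10 + 1 = 11 → November 2048.
Day 17 is valid in November, giving November 17, 2048.
Subtracting 497 days from November 17, 2048:
Going back 17 days from November 17, 2048 reaches the end of the previous month; 497 − 17 = 480 left.
October 2048 has 31 days: 480 − 31 = 449 left.
September 2048 has 30 days: 449 − 30 = 419 left.
August 2048 has 31 days: 419 − 31 = 388 left.
July 2048 has 31 days: 388 − 31 = 357 left.
June 2048 has 30 days: 357 − 30 = 327 left.
May 2048 has 31 days: 327 − 31 = 296 left.
April 2048 has 30 days: 296 − 30 = 266 left.
March 2048 has 31 days: 266 − 31 = 235 left.
February 2048 has 29 days (2048 is a leap year): 235 − 29 = 206 left.
January 2048 has 31 days: 206 − 31 = 175 left.
December 2047 has 31 days: 175 − 31 = 144 left.
November 2047 has 30 days: 144 − 30 = 114 left.
October 2047 has 31 days: 114 − 31 = 83 left.
September 2047 has 30 days: 83 − 30 = 53 left.
August 2047 has 31 days: 53 − 31 = 22 left.
July 2047 has 31 days; 31 − 22 = 9 → July 9, 2047.
Counting back 13 days from July 9, 2047:
Going back 9 days from July 9, 2047 reaches the end of the previous month; 13 − 9 = 4 left.
June 2047 has 30 days; 30 − 4 = 26 → June 26, 2047.
Advancing 28 weeks (= 196 days) from June 26, 2047:
June has 30 days, so 30 − 26 = 4 days remain after June 26, 2047; 196 − 4 = 192 left.
July 2047 has 31 days: 192 − 31 = 161 left.
August 2047 has 31 days: 161 − 31 = 130 left.
September 2047 has 30 days: 130 − 30 = 100 left.
October 2047 has 31 days: 100 − 31 = 69 left.
November 2047 has 30 days: 69 − 30 = 39 left.
December 2047 has 31 days: 39 − 31 = 8 left.
8 days into January 2048 → January 8, 2048.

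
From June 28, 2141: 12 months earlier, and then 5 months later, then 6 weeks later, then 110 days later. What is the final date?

Going back 12 months from June 28, 2141:
month 6 − 12 = -6, which is month 6 of year 2140 → June 2140.
Day 28 is valid in June, giving June 28, 2140.
Counting forward 5 months from June 28, 2140:
month 6 + 5 = 11 → November 2140.
Day 28 is valid in November, giving November 28, 2140.
Advancing 6 weeks (= 42 days) from November 28, 2140:
November has 30 days, so 30 − 28 = 2 days remain after November 28, 2140; 42 − 2 = 40 left.
December 2140 has 31 days: 40 − 31 = 9 left.
9 days into January 2141 → January 9, 2141.
Counting forward 110 days from January 9, 2141:
January has 31 days, so 31 − 9 = 22 days remain after January 9, 2141; 110 − 22 = 88 left.
February 2141 has 28 days (2141 is not a leap year): 88 − 28 = 60 left.
March 2141 has 31 days: 60 − 31 = 29 left.
29 days into April 2141 → April 29, 2141.

April 29, 2141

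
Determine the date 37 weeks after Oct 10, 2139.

Advancing 37 weeks = 259 days from October 10, 2139.
October has 31 days, so 31 − 10 = 21 days remain after October 10, 2139; 259 − 21 = 238 left.
November 2139 has 30 days: 238 − 30 = 208 left.
December 2139 has 31 days: 208 − 31 = 177 left.
January 2140 has 31 days: 177 − 31 = 146 left.
February 2140 has 29 days (2140 is a leap year): 146 − 29 = 117 left.
March 2140 has 31 days: 117 − 31 = 86 left.
April 2140 has 30 days: 86 − 30 = 56 left.
May 2140 has 31 days: 56 − 31 = 25 left.
25 days into June 2140 → June 25, 2140.

June 25, 2140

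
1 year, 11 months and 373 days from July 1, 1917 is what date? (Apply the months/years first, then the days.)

June 8, 1920

Counting forward 1 year, 11 months and 373 days from July 1, 1917: first the month/year part, then the days.
+1 year → 1918; month 7 + 11 = 18, which is month 6 of year 1919 → June 1919.
Day 1 is valid in June, giving June 1, 1919.
Now add 373 days from June 1, 1919.
June has 30 days, so 30 − 1 = 29 days remain after June 1, 1919; 373 − 29 = 344 left.
July 1919 has 31 days: 344 − 31 = 313 left.
August 1919 has 31 days: 313 − 31 = 282 left.
September 1919 has 30 days: 282 − 30 = 252 left.
October 1919 has 31 days: 252 − 31 = 221 left.
November 1919 has 30 days: 221 − 30 = 191 left.
December 1919 has 31 days: 191 − 31 = 160 left.
January 1920 has 31 days: 160 − 31 = 129 left.
February 1920 has 29 days (1920 is a leap year): 129 − 29 = 100 left.
March 1920 has 31 days: 100 − 31 = 69 left.
April 1920 has 30 days: 69 − 30 = 39 left.
May 1920 has 31 days: 39 − 31 = 8 left.
8 days into June 1920 → June 8, 1920.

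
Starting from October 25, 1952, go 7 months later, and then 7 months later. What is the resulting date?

Counting forward 7 months from October 25, 1952:
month 10 + 7 = 17, which is month 5 of year 1953 → May 1953.
Day 25 is valid in May, giving May 25, 1953.
Advancing 7 months from May 25, 1953:
month 5 + 7 = 12 → December 1953.
Day 25 is valid in December, giving December 25, 1953.

December 25, 1953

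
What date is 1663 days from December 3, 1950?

Counting forward 1663 days from December 3, 1950.
December has 31 days, so 31 − 3 = 28 days remain after December 3, 1950; 1663 − 28 = 1635 left.
January 1951 has 31 days: 1635 − 31 = 1604 left.
February 1951 has 28 days (1951 is not a leap year): 1604 − 28 = 1576 left.
March 1951 has 31 days: 1576 − 31 = 1545 left.
April 1951 has 30 days: 1545 − 30 = 1515 left.
May 1951 has 31 days: 1515 − 31 = 1484 left.
June 1951 has 30 days: 1484 − 30 = 1454 left.
July 1951 has 31 days: 1454 − 31 = 1423 left.
August 1951 has 31 days: 1423 − 31 = 1392 left.
September 1951 has 30 days: 1392 − 30 = 1362 left.
October 1951 has 31 days: 1362 − 31 = 1331 left.
November 1951 has 30 days: 1331 − 30 = 1301 left.
December 1951 has 31 days: 1301 − 31 = 1270 left.
January 1952 has 31 days: 1270 − 31 = 1239 left.
February 1952 has 29 days (1952 is a leap year): 1239 − 29 = 1210 left.
March 1952 has 31 days: 1210 − 31 = 1179 left.
April 1952 has 30 days: 1179 − 30 = 1149 left.
May 1952 has 31 days: 1149 − 31 = 1118 left.
June 1952 has 30 days: 1118 − 30 = 1088 left.
July 1952 has 31 days: 1088 − 31 = 1057 left.
August 1952 has 31 days: 1057 − 31 = 1026 left.
September 1952 has 30 days: 1026 − 30 = 996 left.
October 1952 has 31 days: 996 − 31 = 965 left.
November 1952 has 30 days: 965 − 30 = 935 left.
December 1952 has 31 days: 935 − 31 = 904 left.
January 1953 has 31 days: 904 − 31 = 873 left.
February 1953 has 28 days (1953 is not a leap year): 873 − 28 = 845 left.
March 1953 has 31 days: 845 − 31 = 814 left.
April 1953 has 30 days: 814 − 30 = 784 left.
May 1953 has 31 days: 784 − 31 = 753 left.
June 1953 has 30 days: 753 − 30 = 723 left.
July 1953 has 31 days: 723 − 31 = 692 left.
August 1953 has 31 days: 692 − 31 = 661 left.
September 1953 has 30 days: 661 − 30 = 631 left.
October 1953 has 31 days: 631 − 31 = 600 left.
November 1953 has 30 days: 600 − 30 = 570 left.
December 1953 has 31 days: 570 − 31 = 539 left.
January 1954 has 31 days: 539 − 31 = 508 left.
February 1954 has 28 days (1954 is not a leap year): 508 − 28 = 480 left.
March 1954 has 31 days: 480 − 31 = 449 left.
April 1954 has 30 days: 449 − 30 = 419 left.
May 1954 has 31 days: 419 − 31 = 388 left.
June 1954 has 30 days: 388 − 30 = 358 left.
July 1954 has 31 days: 358 − 31 = 327 left.
August 1954 has 31 days: 327 − 31 = 296 left.
September 1954 has 30 days: 296 − 30 = 266 left.
October 1954 has 31 days: 266 − 31 = 235 left.
November 1954 has 30 days: 235 − 30 = 205 left.
December 1954 has 31 days: 205 − 31 = 174 left.
January 1955 has 31 days: 174 − 31 = 143 left.
February 1955 has 28 days (1955 is not a leap year): 143 − 28 = 115 left.
March 1955 has 31 days: 115 − 31 = 84 left.
April 1955 has 30 days: 84 − 30 = 54 left.
May 1955 has 31 days: 54 − 31 = 23 left.
23 days into June 1955 → June 23, 1955.

June 23, 1955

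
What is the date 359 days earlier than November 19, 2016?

November 26, 2015

Going back 359 days from November 19, 2016.
Going back 19 days from November 19, 2016 reaches the end of the previous month; 359 − 19 = 340 left.
October 2016 has 31 days: 340 − 31 = 309 left.
September 2016 has 30 days: 309 − 30 = 279 left.
August 2016 has 31 days: 279 − 31 = 248 left.
July 2016 has 31 days: 248 − 31 = 217 left.
June 2016 has 30 days: 217 − 30 = 187 left.
May 2016 has 31 days: 187 − 31 = 156 left.
April 2016 has 30 days: 156 − 30 = 126 left.
March 2016 has 31 days: 126 − 31 = 95 left.
February 2016 has 29 days (2016 is a leap year): 95 − 29 = 66 left.
January 2016 has 31 days: 66 − 31 = 35 left.
December 2015 has 31 days: 35 − 31 = 4 left.
November 2015 has 30 days; 30 − 4 = 26 → November 26, 2015.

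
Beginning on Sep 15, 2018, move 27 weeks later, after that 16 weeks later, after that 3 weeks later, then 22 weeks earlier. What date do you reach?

Advancing 27 weeks (= 189 days) from September 15, 2018:
September has 30 days, so 30 − 15 = 15 days remain after September 15, 2018; 189 − 15 = 174 left.
October 2018 has 31 days: 174 − 31 = 143 left.
November 2018 has 30 days: 143 − 30 = 113 left.
December 2018 has 31 days: 113 − 31 = 82 left.
January 2019 has 31 days: 82 − 31 = 51 left.
February 2019 has 28 days (2019 is not a leap year): 51 − 28 = 23 left.
23 days into March 2019 → March 23, 2019.
Advancing 16 weeks (= 112 days) from March 23, 2019:
March has 31 days, so 31 − 23 = 8 days remain after March 23, 2019; 112 − 8 = 104 left.
April 2019 has 30 days: 104 − 30 = 74 left.
May 2019 has 31 days: 74 − 31 = 43 left.
June 2019 has 30 days: 43 − 30 = 13 left.
13 days into July 2019 → July 13, 2019.
Adding 3 weeks (= 21 days) from July 13, 2019:
July has 31 days, so 31 − 13 = 18 days remain after July 13, 2019; 21 − 18 = 3 left.
3 days into August 2019 → August 3, 2019.
Counting back 22 weeks (= 154 days) from August 3, 2019:
Going back 3 days from August 3, 2019 reaches the end of the previous month; 154 − 3 = 151 left.
July 2019 has 31 days: 151 − 31 = 120 left.
June 2019 has 30 days: 120 − 30 = 90 left.
May 2019 has 31 days: 90 − 31 = 59 left.
April 2019 has 30 days: 59 − 30 = 29 left.
March 2019 has 31 days; 31 − 29 = 2 → March 2, 2019.

March 2, 2019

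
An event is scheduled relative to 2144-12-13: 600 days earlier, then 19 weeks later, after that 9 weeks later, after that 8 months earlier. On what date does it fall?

Counting back 600 days from December 13, 2144:
Going back 13 days from December 13, 2144 reaches the end of the previous month; 600 − 13 = 587 left.
November 2144 has 30 days: 587 − 30 = 557 left.
October 2144 has 31 days: 557 − 31 = 526 left.
September 2144 has 30 days: 526 − 30 = 496 left.
August 2144 has 31 days: 496 − 31 = 465 left.
July 2144 has 31 days: 465 − 31 = 434 left.
June 2144 has 30 days: 434 − 30 = 404 left.
May 2144 has 31 days: 404 − 31 = 373 left.
April 2144 has 30 days: 373 − 30 = 343 left.
March 2144 has 31 days: 343 − 31 = 312 left.
February 2144 has 29 days (2144 is a leap year): 312 − 29 = 283 left.
January 2144 has 31 days: 283 − 31 = 252 left.
December 2143 has 31 days: 252 − 31 = 221 left.
November 2143 has 30 days: 221 − 30 = 191 left.
October 2143 has 31 days: 191 − 31 = 160 left.
September 2143 has 30 days: 160 − 30 = 130 left.
August 2143 has 31 days: 130 − 31 = 99 left.
July 2143 has 31 days: 99 − 31 = 68 left.
June 2143 has 30 days: 68 − 30 = 38 left.
May 2143 has 31 days: 38 − 31 = 7 left.
April 2143 has 30 days; 30 − 7 = 23 → April 23, 2143.
Counting forward 19 weeks (= 133 days) from April 23, 2143:
April has 30 days, so 30 − 23 = 7 days remain after April 23, 2143; 133 − 7 = 126 left.
May 2143 has 31 days: 126 − 31 = 95 left.
June 2143 has 30 days: 95 − 30 = 65 left.
July 2143 has 31 days: 65 − 31 = 34 left.
August 2143 has 31 days: 34 − 31 = 3 left.
3 days into September 2143 → September 3, 2143.
Adding 9 weeks (= 63 days) from September 3, 2143:
September has 30 days, so 30 − 3 = 27 days remain after September 3, 2143; 63 − 27 = 36 left.
October 2143 has 31 days: 36 − 31 = 5 left.
5 days into November 2143 → November 5, 2143.
Counting back 8 months from November 5, 2143:
month 11 − 8 = 3 → March 2143.
Day 5 is valid in March, giving March 5, 2143.

March 5, 2143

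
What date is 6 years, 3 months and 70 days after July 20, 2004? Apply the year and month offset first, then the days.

December 29, 2010

Adding 6 years, 3 months and 70 days from July 20, 2004: first the month/year part, then the days.
+6 years → 2010; month 7 + 3 = 10 → October 2010.
Day 20 is valid in October, giving October 20, 2010.
Now add 70 days from October 20, 2010.
October has 31 days, so 31 − 20 = 11 days remain after October 20, 2010; 70 − 11 = 59 left.
November 2010 has 30 days: 59 − 30 = 29 left.
29 days into December 2010 → December 29, 2010.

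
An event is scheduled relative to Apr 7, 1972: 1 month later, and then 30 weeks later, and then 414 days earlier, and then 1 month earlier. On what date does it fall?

September 16, 1971

Counting forward 1 month from April 7, 1972:
month 4 + 1 = 5 → May 1972.
Day 7 is valid in May, giving May 7, 1972.
Counting forward 30 weeks (= 210 days) from May 7, 1972:
May has 31 days, so 31 − 7 = 24 days remain after May 7, 1972; 210 − 24 = 186 left.
June 1972 has 30 days: 186 − 30 = 156 left.
July 1972 has 31 days: 156 − 31 = 125 left.
August 1972 has 31 days: 125 − 31 = 94 left.
September 1972 has 30 days: 94 − 30 = 64 left.
October 1972 has 31 days: 64 − 31 = 33 left.
November 1972 has 30 days: 33 − 30 = 3 left.
3 days into December 1972 → December 3, 1972.
Subtracting 414 days from December 3, 1972:
Going back 3 days from December 3, 1972 reaches the end of the previous month; 414 − 3 = 411 left.
November 1972 has 30 days: 411 − 30 = 381 left.
October 1972 has 31 days: 381 − 31 = 350 left.
September 1972 has 30 days: 350 − 30 = 320 left.
August 1972 has 31 days: 320 − 31 = 289 left.
July 1972 has 31 days: 289 − 31 = 258 left.
June 1972 has 30 days: 258 − 30 = 228 left.
May 1972 has 31 days: 228 − 31 = 197 left.
April 1972 has 30 days: 197 − 30 = 167 left.
March 1972 has 31 days: 167 − 31 = 136 left.
February 1972 has 29 days (1972 is a leap year): 136 − 29 = 107 left.
January 1972 has 31 days: 107 − 31 = 76 left.
December 1971 has 31 days: 76 − 31 = 45 left.
November 1971 has 30 days: 45 − 30 = 15 left.
October 1971 has 31 days; 31 − 15 = 16 → October 16, 1971.
Counting back 1 month from October 16, 1971:
month 10 − 1 = 9 → September 1971.
Day 16 is valid in September, giving September 16, 1971.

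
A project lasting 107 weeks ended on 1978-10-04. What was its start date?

Going back 107 weeks = 749 days from October 4, 1978.
Going back 4 days from October 4, 1978 reaches the end of the previous month; 749 − 4 = 745 left.
September 1978 has 30 days: 745 − 30 = 715 left.
August 1978 has 31 days: 715 − 31 = 684 left.
July 1978 has 31 days: 684 − 31 = 653 left.
June 1978 has 30 days: 653 − 30 = 623 left.
May 1978 has 31 days: 623 − 31 = 592 left.
April 1978 has 30 days: 592 − 30 = 562 left.
March 1978 has 31 days: 562 − 31 = 531 left.
February 1978 has 28 days (1978 is not a leap year): 531 − 28 = 503 left.
January 1978 has 31 days: 503 − 31 = 472 left.
December 1977 has 31 days: 472 − 31 = 441 left.
November 1977 has 30 days: 441 − 30 = 411 left.
October 1977 has 31 days: 411 − 31 = 380 left.
September 1977 has 30 days: 380 − 30 = 350 left.
August 1977 has 31 days: 350 − 31 = 319 left.
July 1977 has 31 days: 319 − 31 = 288 left.
June 1977 has 30 days: 288 − 30 = 258 left.
May 1977 has 31 days: 258 − 31 = 227 left.
April 1977 has 30 days: 227 − 30 = 197 left.
March 1977 has 31 days: 197 − 31 = 166 left.
February 1977 has 28 days (1977 is not a leap year): 166 − 28 = 138 left.
January 1977 has 31 days: 138 − 31 = 107 left.
December 1976 has 31 days: 107 − 31 = 76 left.
November 1976 has 30 days: 76 − 30 = 46 left.
October 1976 has 31 days: 46 − 31 = 15 left.
September 1976 has 30 days; 30 − 15 = 15 → September 15, 1976.

September 15, 1976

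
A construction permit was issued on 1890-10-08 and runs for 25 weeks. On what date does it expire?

Counting forward 25 weeks = 175 days from October 8, 1890.
October has 31 days, so 31 − 8 = 23 days remain after October 8, 1890; 175 − 23 = 152 left.
November 1890 has 30 days: 152 − 30 = 122 left.
December 1890 has 31 days: 122 − 31 = 91 left.
January 1891 has 31 days: 91 − 31 = 60 left.
February 1891 has 28 days (1891 is not a leap year): 60 − 28 = 32 left.
March 1891 has 31 days: 32 − 31 = 1 left.
1 day into April 1891 → April 1, 1891.

April 1, 1891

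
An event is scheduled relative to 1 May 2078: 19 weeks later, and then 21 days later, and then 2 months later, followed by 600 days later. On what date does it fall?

Adding 19 weeks (= 133 days) from May 1, 2078:
May has 31 days, so 31 − 1 = 30 days remain after May 1, 2078; 133 − 30 = 103 left.
June 2078 has 30 days: 103 − 30 = 73 left.
July 2078 has 31 days: 73 − 31 = 42 left.
August 2078 has 31 days: 42 − 31 = 11 left.
11 days into September 2078 → September 11, 2078.
Counting forward 21 days from September 11, 2078:
September has 30 days, so 30 − 11 = 19 days remain after September 11, 2078; 21 − 19 = 2 left.
2 days into October 2078 → October 2, 2078.
Counting forward 2 months from October 2, 2078:
month 10 + 2 = 12 → December 2078.
Day 2 is valid in December, giving December 2, 2078.
Advancing 600 days from December 2, 2078:
December has 31 days, so 31 − 2 = 29 days remain after December 2, 2078; 600 − 29 = 571 left.
January 2079 has 31 days: 571 − 31 = 540 left.
February 2079 has 28 days (2079 is not a leap year): 540 − 28 = 512 left.
March 2079 has 31 days: 512 − 31 = 481 left.
April 2079 has 30 days: 481 − 30 = 451 left.
May 2079 has 31 days: 451 − 31 = 420 left.
June 2079 has 30 days: 420 − 30 = 390 left.
July 2079 has 31 days: 390 − 31 = 359 left.
August 2079 has 31 days: 359 − 31 = 328 left.
September 2079 has 30 days: 328 − 30 = 298 left.
October 2079 has 31 days: 298 − 31 = 267 left.
November 2079 has 30 days: 267 − 30 = 237 left.
December 2079 has 31 days: 237 − 31 = 206 left.
January 2080 has 31 days: 206 − 31 = 175 left.
February 2080 has 29 days (2080 is a leap year): 175 − 29 = 146 left.
March 2080 has 31 days: 146 − 31 = 115 left.
April 2080 has 30 days: 115 − 30 = 85 left.
May 2080 has 31 days: 85 − 31 = 54 left.
June 2080 has 30 days: 54 − 30 = 24 left.
24 days into July 2080 → July 24, 2080.

July 24, 2080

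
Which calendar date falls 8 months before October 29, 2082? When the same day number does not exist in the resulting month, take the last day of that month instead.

Subtracting 8 months from October 29, 2082.
month 10 − 8 = 2 → February 2082.
February 2082 has only 28 days (2082 is not a leap year — relevant if February), and the start was day 29, so the date clamps to February 28, 2082.

February 28, 2082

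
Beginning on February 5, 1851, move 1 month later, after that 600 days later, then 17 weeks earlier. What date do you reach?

Advancing 1 month from February 5, 1851:
month 2 + 1 = 3 → March 1851.
Day 5 is valid in March, giving March 5, 1851.
Adding 600 days from March 5, 1851:
March has 31 days, so 31 − 5 = 26 days remain after March 5, 1851; 600 − 26 = 574 left.
April 1851 has 30 days: 574 − 30 = 544 left.
May 1851 has 31 days: 544 − 31 = 513 left.
June 1851 has 30 days: 513 − 30 = 483 left.
July 1851 has 31 days: 483 − 31 = 452 left.
August 1851 has 31 days: 452 − 31 = 421 left.
September 1851 has 30 days: 421 − 30 = 391 left.
October 1851 has 31 days: 391 − 31 = 360 left.
November 1851 has 30 days: 360 − 30 = 330 left.
December 1851 has 31 days: 330 − 31 = 299 left.
January 1852 has 31 days: 299 − 31 = 268 left.
February 1852 has 29 days (1852 is a leap year): 268 − 29 = 239 left.
March 1852 has 31 days: 239 − 31 = 208 left.
April 1852 has 30 days: 208 − 30 = 178 left.
May 1852 has 31 days: 178 − 31 = 147 left.
June 1852 has 30 days: 147 − 30 = 117 left.
July 1852 has 31 days: 117 − 31 = 86 left.
August 1852 has 31 days: 86 − 31 = 55 left.
September 1852 has 30 days: 55 − 30 = 25 left.
25 days into October 1852 → October 25, 1852.
Subtracting 17 weeks (= 119 days) from October 25, 1852:
Going back 25 days from October 25, 1852 reaches the end of the previous month; 119 − 25 = 94 left.
September 1852 has 30 days: 94 − 30 = 64 left.
August 1852 has 31 days: 64 − 31 = 33 left.
July 1852 has 31 days: 33 − 31 = 2 left.
June 1852 has 30 days; 30 − 2 = 28 → June 28, 1852.

June 28, 1852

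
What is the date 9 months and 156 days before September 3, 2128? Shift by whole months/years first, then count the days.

Counting back 9 months and 156 days from September 3, 2128: first the month/year part, then the days.
month 9 − 9 = 0, which is month 12 of year 2127 → December 2127.
Day 3 is valid in December, giving December 3, 2127.
Now subtract 156 days from December 3, 2127.
Going back 3 days from December 3, 2127 reaches the end of the previous month; 156 − 3 = 153 left.
November 2127 has 30 days: 153 − 30 = 123 left.
October 2127 has 31 days: 123 − 31 = 92 left.
September 2127 has 30 days: 92 − 30 = 62 left.
August 2127 has 31 days: 62 − 31 = 31 left.
July 2127 has 31 days: 31 − 31 = 0 left.
June 2127 has 30 days; 30 − 0 = 30 → June 30, 2127.

June 30, 2127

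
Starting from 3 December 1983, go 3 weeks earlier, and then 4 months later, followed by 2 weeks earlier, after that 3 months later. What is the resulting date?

Going back 3 weeks (= 21 days) from December 3, 1983:
Going back 3 days from December 3, 1983 reaches the end of the previous month; 21 − 3 = 18 left.
November 1983 has 30 days; 30 − 18 = 12 → November 12, 1983.
Advancing 4 months from November 12, 1983:
month 11 + 4 = 15, which is month 3 of year 1984 → March 1984.
Day 12 is valid in March, giving March 12, 1984.
Counting back 2 weeks (= 14 days) from March 12, 1984:
Going back 12 days from March 12, 1984 reaches the end of the previous month; 14 − 12 = 2 left.
February 1984 has 29 days; 29 − 2 = 27 → February 27, 1984.
Adding 3 months from February 27, 1984:
month 2 + 3 = 5 → May 1984.
Day 27 is valid in May, giving May 27, 1984.

May 27, 1984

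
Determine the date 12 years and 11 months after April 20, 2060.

March 20, 2073

Advancing 12 years and 11 months from April 20, 2060.
+12 years → 2072; month 4 + 11 = 15, which is month 3 of year 2073 → March 2073.
Day 20 is valid in March, giving March 20, 2073.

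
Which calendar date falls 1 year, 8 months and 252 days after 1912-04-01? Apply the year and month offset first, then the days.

August 10, 1914

Adding 1 year, 8 months and 252 days from April 1, 1912: first the month/year part, then the days.
+1 year → 1913; month 4 + 8 = 12 → December 1913.
Day 1 is valid in December, giving December 1, 1913.
Now add 252 days from December 1, 1913.
December has 31 days, so 31 − 1 = 30 days remain after December 1, 1913; 252 − 30 = 222 left.
January 1914 has 31 days: 222 − 31 = 191 left.
February 1914 has 28 days (1914 is not a leap year): 191 − 28 = 163 left.
March 1914 has 31 days: 163 − 31 = 132 left.
April 1914 has 30 days: 132 − 30 = 102 left.
May 1914 has 31 days: 102 − 31 = 71 left.
June 1914 has 30 days: 71 − 30 = 41 left.
July 1914 has 31 days: 41 − 31 = 10 left.
10 days into August 1914 → August 10, 1914.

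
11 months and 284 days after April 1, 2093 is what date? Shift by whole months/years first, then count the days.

December 10, 2094

Adding 11 months and 284 days from April 1, 2093: first the month/year part, then the days.
month 4 + 11 = 15, which is month 3 of year 2094 → March 2094.
Day 1 is valid in March, giving March 1, 2094.
Now add 284 days from March 1, 2094.
March has 31 days, so 31 − 1 = 30 days remain after March 1, 2094; 284 − 30 = 254 left.
April 2094 has 30 days: 254 − 30 = 224 left.
May 2094 has 31 days: 224 − 31 = 193 left.
June 2094 has 30 days: 193 − 30 = 163 left.
July 2094 has 31 days: 163 − 31 = 132 left.
August 2094 has 31 days: 132 − 31 = 101 left.
September 2094 has 30 days: 101 − 30 = 71 left.
October 2094 has 31 days: 71 − 31 = 40 left.
November 2094 has 30 days: 40 − 30 = 10 left.
10 days into December 2094 → December 10, 2094.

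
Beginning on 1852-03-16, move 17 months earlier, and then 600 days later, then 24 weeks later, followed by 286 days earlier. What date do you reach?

Subtracting 17 months from March 16, 1852:
month 3 − 17 = -14, which is month 10 of year 1850 → October 1850.
Day 16 is valid in October, giving October 16, 1850.
Advancing 600 days from October 16, 1850:
October has 31 days, so 31 − 16 = 15 days remain after October 16, 1850; 600 − 15 = 585 left.
November 1850 has 30 days: 585 − 30 = 555 left.
December 1850 has 31 days: 555 − 31 = 524 left.
January 1851 has 31 days: 524 − 31 = 493 left.
February 1851 has 28 days (1851 is not a leap year): 493 − 28 = 465 left.
March 1851 has 31 days: 465 − 31 = 434 left.
April 1851 has 30 days: 434 − 30 = 404 left.
May 1851 has 31 days: 404 − 31 = 373 left.
June 1851 has 30 days: 373 − 30 = 343 left.
July 1851 has 31 days: 343 − 31 = 312 left.
August 1851 has 31 days: 312 − 31 = 281 left.
September 1851 has 30 days: 281 − 30 = 251 left.
October 1851 has 31 days: 251 − 31 = 220 left.
November 1851 has 30 days: 220 − 30 = 190 left.
December 1851 has 31 days: 190 − 31 = 159 left.
January 1852 has 31 days: 159 − 31 = 128 left.
February 1852 has 29 days (1852 is a leap year): 128 − 29 = 99 left.
March 1852 has 31 days: 99 − 31 = 68 left.
April 1852 has 30 days: 68 − 30 = 38 left.
May 1852 has 31 days: 38 − 31 = 7 left.
7 days into June 1852 → June 7, 1852.
Counting forward 24 weeks (= 168 days) from June 7, 1852:
June has 30 days, so 30 − 7 = 23 days remain after June 7, 1852; 168 − 23 = 145 left.
July 1852 has 31 days: 145 − 31 = 114 left.
August 1852 has 31 days: 114 − 31 = 83 left.
September 1852 has 30 days: 83 − 30 = 53 left.
October 1852 has 31 days: 53 − 31 = 22 left.
22 days into November 1852 → November 22, 1852.
Counting back 286 days from November 22, 1852:
Going back 22 days from November 22, 1852 reaches the end of the previous month; 286 − 22 = 264 left.
October 1852 has 31 days: 264 − 31 = 233 left.
September 1852 has 30 days: 233 − 30 = 203 left.
August 1852 has 31 days: 203 − 31 = 172 left.
July 1852 has 31 days: 172 − 31 = 141 left.
June 1852 has 30 days: 141 − 30 = 111 left.
May 1852 has 31 days: 111 − 31 = 80 left.
April 1852 has 30 days: 80 − 30 = 50 left.
March 1852 has 31 days: 50 − 31 = 19 left.
February 1852 has 29 days; 29 − 19 = 10 → February 10, 1852.

February 10, 1852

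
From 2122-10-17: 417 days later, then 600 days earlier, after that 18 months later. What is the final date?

October 17, 2123

Advancing 417 days from October 17, 2122:
October has 31 days, so 31 − 17 = 14 days remain after October 17, 2122; 417 − 14 = 403 left.
November 2122 has 30 days: 403 − 30 = 373 left.
December 2122 has 31 days: 373 − 31 = 342 left.
January 2123 has 31 days: 342 − 31 = 311 left.
February 2123 has 28 days (2123 is not a leap year): 311 − 28 = 283 left.
March 2123 has 31 days: 283 − 31 = 252 left.
April 2123 has 30 days: 252 − 30 = 222 left.
May 2123 has 31 days: 222 − 31 = 191 left.
June 2123 has 30 days: 191 − 30 = 161 left.
July 2123 has 31 days: 161 − 31 = 130 left.
August 2123 has 31 days: 130 − 31 = 99 left.
September 2123 has 30 days: 99 − 30 = 69 left.
October 2123 has 31 days: 69 − 31 = 38 left.
November 2123 has 30 days: 38 − 30 = 8 left.
8 days into December 2123 → December 8, 2123.
Counting back 600 days from December 8, 2123:
Going back 8 days from December 8, 2123 reaches the end of the previous month; 600 − 8 = 592 left.
November 2123 has 30 days: 592 − 30 = 562 left.
October 2123 has 31 days: 562 − 31 = 531 left.
September 2123 has 30 days: 531 − 30 = 501 left.
August 2123 has 31 days: 501 − 31 = 470 left.
July 2123 has 31 days: 470 − 31 = 439 left.
June 2123 has 30 days: 439 − 30 = 409 left.
May 2123 has 31 days: 409 − 31 = 378 left.
April 2123 has 30 days: 378 − 30 = 348 left.
March 2123 has 31 days: 348 − 31 = 317 left.
February 2123 has 28 days (2123 is not a leap year): 317 − 28 = 289 left.
January 2123 has 31 days: 289 − 31 = 258 left.
December 2122 has 31 days: 258 − 31 = 227 left.
November 2122 has 30 days: 227 − 30 = 197 left.
October 2122 has 31 days: 197 − 31 = 166 left.
September 2122 has 30 days: 166 − 30 = 136 left.
August 2122 has 31 days: 136 − 31 = 105 left.
July 2122 has 31 days: 105 − 31 = 74 left.
June 2122 has 30 days: 74 − 30 = 44 left.
May 2122 has 31 days: 44 − 31 = 13 left.
April 2122 has 30 days; 30 − 13 = 17 → April 17, 2122.
Advancing 18 months from April 17, 2122:
month 4 + 18 = 22, which is month 10 of year 2123 → October 2123.
Day 17 is valid in October, giving October 17, 2123.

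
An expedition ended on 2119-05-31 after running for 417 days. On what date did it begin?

April 9, 2118

Counting back 417 days from May 31, 2119.
Going back 31 days from May 31, 2119 reaches the end of the previous month; 417 − 31 = 386 left.
April 2119 has 30 days: 386 − 30 = 356 left.
March 2119 has 31 days: 356 − 31 = 325 left.
February 2119 has 28 days (2119 is not a leap year): 325 − 28 = 297 left.
January 2119 has 31 days: 297 − 31 = 266 left.
December 2118 has 31 days: 266 − 31 = 235 left.
November 2118 has 30 days: 235 − 30 = 205 left.
October 2118 has 31 days: 205 − 31 = 174 left.
September 2118 has 30 days: 174 − 30 = 144 left.
August 2118 has 31 days: 144 − 31 = 113 left.
July 2118 has 31 days: 113 − 31 = 82 left.
June 2118 has 30 days: 82 − 30 = 52 left.
May 2118 has 31 days: 52 − 31 = 21 left.
April 2118 has 30 days; 30 − 21 = 9 → April 9, 2118.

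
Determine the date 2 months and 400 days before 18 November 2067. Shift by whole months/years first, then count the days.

Counting back 2 months and 400 days from November 18, 2067: first the month/year part, then the days.
month 11 − 2 = 9 → September 2067.
Day 18 is valid in September, giving September 18, 2067.
Now subtract 400 days from September 18, 2067.
Going back 18 days from September 18, 2067 reaches the end of the previous month; 400 − 18 = 382 left.
August 2067 has 31 days: 382 − 31 = 351 left.
July 2067 has 31 days: 351 − 31 = 320 left.
June 2067 has 30 days: 320 − 30 = 290 left.
May 2067 has 31 days: 290 − 31 = 259 left.
April 2067 has 30 days: 259 − 30 = 229 left.
March 2067 has 31 days: 229 − 31 = 198 left.
February 2067 has 28 days (2067 is not a leap year): 198 − 28 = 170 left.
January 2067 has 31 days: 170 − 31 = 139 left.
December 2066 has 31 days: 139 − 31 = 108 left.
November 2066 has 30 days: 108 − 30 = 78 left.
October 2066 has 31 days: 78 − 31 = 47 left.
September 2066 has 30 days: 47 − 30 = 17 left.
August 2066 has 31 days; 31 − 17 = 14 → August 14, 2066.

August 14, 2066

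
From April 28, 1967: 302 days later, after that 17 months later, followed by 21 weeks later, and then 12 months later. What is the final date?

December 18, 1970

Adding 302 days from April 28, 1967:
April has 30 days, so 30 − 28 = 2 days remain after April 28, 1967; 302 − 2 = 300 left.
May 1967 has 31 days: 300 − 31 = 269 left.
June 1967 has 30 days: 269 − 30 = 239 left.
July 1967 has 31 days: 239 − 31 = 208 left.
August 1967 has 31 days: 208 − 31 = 177 left.
September 1967 has 30 days: 177 − 30 = 147 left.
October 1967 has 31 days: 147 − 31 = 116 left.
November 1967 has 30 days: 116 − 30 = 86 left.
December 1967 has 31 days: 86 − 31 = 55 left.
January 1968 has 31 days: 55 − 31 = 24 left.
24 days into February 1968 → February 24, 1968.
Advancing 17 months from February 24, 1968:
month 2 + 17 = 19, which is month 7 of year 1969 → July 1969.
Day 24 is valid in July, giving July 24, 1969.
Advancing 21 weeks (= 147 days) from July 24, 1969:
July has 31 days, so 31 − 24 = 7 days remain after July 24, 1969; 147 − 7 = 140 left.
August 1969 has 31 days: 140 − 31 = 109 left.
September 1969 has 30 days: 109 − 30 = 79 left.
October 1969 has 31 days: 79 − 31 = 48 left.
November 1969 has 30 days: 48 − 30 = 18 left.
18 days into December 1969 → December 18, 1969.
Adding 12 months from December 18, 1969:
month 12 + 12 = 24, which is month 12 of year 1970 → December 1970.
Day 18 is valid in December, giving December 18, 1970.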